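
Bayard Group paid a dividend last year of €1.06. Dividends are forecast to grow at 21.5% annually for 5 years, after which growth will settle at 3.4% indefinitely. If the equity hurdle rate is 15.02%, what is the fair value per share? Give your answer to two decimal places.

Two-stage DDM. Project D₁…D_5 at 0.215, terminal growth 0.034, discount at r = 0.1502.
D_1 = 1.2879
D_2 = 1.5648
D_3 = 1.9012
D_4 = 2.3100
D_5 = 2.8066
Terminal value at t=5: TV = D_6/(r−g) = 2.9021/(0.1502−0.034) = 24.9748
P₀ = 1.2879/(1+0.1502)^1 + 1.5648/(1+0.1502)^2 + 1.9012/(1+0.1502)^3 + 2.3100/(1+0.1502)^4 + 2.8066/(1+0.1502)^5 + 24.9748/(1+0.1502)^5 = 18.6721

€18.67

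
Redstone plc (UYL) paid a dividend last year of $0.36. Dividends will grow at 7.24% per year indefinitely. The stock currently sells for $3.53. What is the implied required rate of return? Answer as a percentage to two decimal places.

Rearranging the constant-growth DDM: r = D₁/P₀ + g.
D₁ = 0.36 × (1 + 0.0724) = 0.3861.
r = 0.3861 / 3.53 + 0.0724 = 0.10937 + 0.0724 = 0.18177

18.18%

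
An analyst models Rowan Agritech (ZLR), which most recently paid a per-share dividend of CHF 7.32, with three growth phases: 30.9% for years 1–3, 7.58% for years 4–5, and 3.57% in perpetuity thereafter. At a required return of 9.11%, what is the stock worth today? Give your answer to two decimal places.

Three-stage DDM. Project D₁…D_5; terminal Gordon value at t=5 with g = 0.0357; discount at r = 0.0911.
D_1 = 9.5819
D_2 = 12.5427
D_3 = 16.4184
D_4 = 17.6629
D_5 = 19.0017
TV_5 = 19.6801/(0.0911−0.0357) = 355.2363
P₀ = Σ Dₜ/(1+r)ᵗ + TV_5/(1+r)^5 = 286.4251

CHF 286.43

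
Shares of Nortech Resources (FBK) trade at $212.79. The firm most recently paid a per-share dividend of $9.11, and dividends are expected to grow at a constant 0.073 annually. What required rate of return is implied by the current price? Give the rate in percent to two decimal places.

Rearranging the constant-growth DDM: r = D₁/P₀ + g.
D₁ = 9.11 × (1 + 0.073) = 9.7750.
r = 9.7750 / 212.79 + 0.073 = 0.04594 + 0.073 = 0.11894

11.89%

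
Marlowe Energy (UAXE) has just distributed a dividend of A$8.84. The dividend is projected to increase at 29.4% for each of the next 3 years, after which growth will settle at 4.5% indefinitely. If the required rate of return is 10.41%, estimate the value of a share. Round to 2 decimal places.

Two-stage DDM. Project D₁…D_3 at 0.294, terminal growth 0.045, discount at r = 0.1041.
D_1 = 11.4390
D_2 = 14.8020
D_3 = 19.1538
Terminal value at t=3: TV = D_4/(r−g) = 20.0157/(0.1041−0.045) = 338.6756
P₀ = 11.4390/(1+0.1041)^1 + 14.8020/(1+0.1041)^2 + 19.1538/(1+0.1041)^3 + 338.6756/(1+0.1041)^3 = 288.3615

A$288.36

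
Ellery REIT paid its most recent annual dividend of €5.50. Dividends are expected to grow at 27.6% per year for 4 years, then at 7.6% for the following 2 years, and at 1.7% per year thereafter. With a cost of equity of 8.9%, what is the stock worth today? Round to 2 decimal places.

€196.53

Three-stage DDM. Project D₁…D_6; terminal Gordon value at t=6 with g = 0.017; discount at r = 0.089.
D_1 = 7.0180
D_2 = 8.9550
D_3 = 11.4265
D_4 = 14.5803
D_5 = 15.6884
D_6 = 16.8807
TV_6 = 17.1677/(0.089−0.017) = 238.4396
P₀ = Σ Dₜ/(1+r)ᵗ + TV_6/(1+r)^6 = 196.5334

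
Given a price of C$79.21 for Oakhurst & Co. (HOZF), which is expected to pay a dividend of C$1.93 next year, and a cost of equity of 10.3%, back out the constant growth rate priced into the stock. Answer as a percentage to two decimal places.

7.86%

From P₀ = D₁/(r − g), the implied growth is g = r − D₁/P₀.
g = 0.103 − 1.93/79.21 = 0.103 − 0.02437 = 0.07863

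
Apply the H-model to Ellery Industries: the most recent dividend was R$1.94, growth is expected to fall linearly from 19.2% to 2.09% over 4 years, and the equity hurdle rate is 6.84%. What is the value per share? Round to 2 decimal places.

H-model: P₀ = D₀[(1+g_L) + H(g_S−g_L)]/(r−g_L), with H = 4/2 = 2.
P₀ = 1.94 × [(1+0.0209) + 2×(0.192−0.0209)] / (0.0684−0.0209)
   = 1.94 × 1.3631 / 0.0475 = 55.6719

R$55.67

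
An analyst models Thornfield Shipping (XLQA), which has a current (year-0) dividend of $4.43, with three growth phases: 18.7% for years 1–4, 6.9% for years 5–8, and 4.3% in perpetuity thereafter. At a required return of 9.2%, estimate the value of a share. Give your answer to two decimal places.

Three-stage DDM. Project D₁…D_8; terminal Gordon value at t=8 with g = 0.043; discount at r = 0.092.
D_1 = 5.2584
D_2 = 6.2417
D_3 = 7.4089
D_4 = 8.7944
D_5 = 9.4012
D_6 = 10.0499
D_7 = 10.7433
D_8 = 11.4846
TV_8 = 11.9785/(0.092−0.043) = 244.4588
P₀ = Σ Dₜ/(1+r)ᵗ + TV_8/(1+r)^8 = 166.2867

$166.29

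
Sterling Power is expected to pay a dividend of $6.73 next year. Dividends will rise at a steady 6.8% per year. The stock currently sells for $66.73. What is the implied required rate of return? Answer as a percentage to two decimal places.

Rearranging the constant-growth DDM: r = D₁/P₀ + g.
r = 6.7300 / 66.73 + 0.068 = 0.10085 + 0.068 = 0.16885

16.89%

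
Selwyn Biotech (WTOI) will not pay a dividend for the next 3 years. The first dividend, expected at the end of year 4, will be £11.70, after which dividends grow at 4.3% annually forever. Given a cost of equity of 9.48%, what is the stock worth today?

£172.13

Deferred-dividend DDM. At t=3 the remaining stream is a growing perpetuity with first payment D_4 = 11.70.
V_3 = D_4/(r−g) = 11.70/(0.0948−0.043) = 225.8687
P₀ = V_3/(1+r)^3 = 225.8687/(1+0.0948)^3 = 172.1281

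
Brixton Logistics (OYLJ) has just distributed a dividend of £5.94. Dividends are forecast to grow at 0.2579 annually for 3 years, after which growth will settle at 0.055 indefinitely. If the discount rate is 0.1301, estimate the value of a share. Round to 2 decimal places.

£137.24

Two-stage DDM. Project D₁…D_3 at 0.2579, terminal growth 0.055, discount at r = 0.1301.
D_1 = 7.4719
D_2 = 9.3989
D_3 = 11.8229
Terminal value at t=3: TV = D_4/(r−g) = 12.4732/(0.1301−0.055) = 166.0876
P₀ = 7.4719/(1+0.1301)^1 + 9.3989/(1+0.1301)^2 + 11.8229/(1+0.1301)^3 + 166.0876/(1+0.1301)^3 = 137.2394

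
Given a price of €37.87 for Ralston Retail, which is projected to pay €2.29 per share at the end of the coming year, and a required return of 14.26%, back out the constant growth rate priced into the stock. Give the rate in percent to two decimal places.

From P₀ = D₁/(r − g), the implied growth is g = r − D₁/P₀.
g = 0.1426 − 2.29/37.87 = 0.1426 − 0.06047 = 0.08213

8.21%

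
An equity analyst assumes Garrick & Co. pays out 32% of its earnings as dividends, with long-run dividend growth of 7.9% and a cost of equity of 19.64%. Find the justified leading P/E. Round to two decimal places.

2.73

Justified leading P/E = b/(r−g) = 0.32/(0.1964−0.079) = 2.7257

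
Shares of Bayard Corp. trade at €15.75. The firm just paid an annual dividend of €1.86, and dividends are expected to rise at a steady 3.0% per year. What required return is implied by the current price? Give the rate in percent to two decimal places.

15.16%

Rearranging the constant-growth DDM: r = D₁/P₀ + g.
D₁ = 1.86 × (1 + 0.03) = 1.9158.
r = 1.9158 / 15.75 + 0.03 = 0.12164 + 0.03 = 0.15164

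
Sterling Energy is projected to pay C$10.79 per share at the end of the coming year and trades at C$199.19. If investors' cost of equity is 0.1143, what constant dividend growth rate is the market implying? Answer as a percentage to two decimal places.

From P₀ = D₁/(r − g), the implied growth is g = r − D₁/P₀.
g = 0.1143 − 10.79/199.19 = 0.1143 − 0.05417 = 0.06013

6.01%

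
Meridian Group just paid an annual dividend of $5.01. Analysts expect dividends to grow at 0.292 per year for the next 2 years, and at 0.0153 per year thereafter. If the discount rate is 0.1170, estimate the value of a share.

Two-stage DDM. Project D₁…D_2 at 0.292, terminal growth 0.0153, discount at r = 0.117.
D_1 = 6.4729
D_2 = 8.3630
Terminal value at t=2: TV = D_3/(r−g) = 8.4910/(0.117−0.0153) = 83.4903
P₀ = 6.4729/(1+0.117)^1 + 8.3630/(1+0.117)^2 + 83.4903/(1+0.117)^2 = 79.4137

$79.41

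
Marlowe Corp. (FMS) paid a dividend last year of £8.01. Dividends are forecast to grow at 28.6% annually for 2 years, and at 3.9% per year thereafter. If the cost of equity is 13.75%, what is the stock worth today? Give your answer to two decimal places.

Two-stage DDM. Project D₁…D_2 at 0.286, terminal growth 0.039, discount at r = 0.1375.
D_1 = 10.3009
D_2 = 13.2469
Terminal value at t=2: TV = D_3/(r−g) = 13.7635/(0.1375−0.039) = 139.7313
P₀ = 10.3009/(1+0.1375)^1 + 13.2469/(1+0.1375)^2 + 139.7313/(1+0.1375)^2 = 127.2855

£127.29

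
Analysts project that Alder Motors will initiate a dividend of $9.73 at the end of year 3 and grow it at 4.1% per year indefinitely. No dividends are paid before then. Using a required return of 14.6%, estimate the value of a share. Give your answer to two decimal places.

$70.56

Deferred-dividend DDM. At t=2 the remaining stream is a growing perpetuity with first payment D_3 = 9.73.
V_2 = D_3/(r−g) = 9.73/(0.146−0.041) = 92.6667
P₀ = V_2/(1+r)^2 = 92.6667/(1+0.146)^2 = 70.5593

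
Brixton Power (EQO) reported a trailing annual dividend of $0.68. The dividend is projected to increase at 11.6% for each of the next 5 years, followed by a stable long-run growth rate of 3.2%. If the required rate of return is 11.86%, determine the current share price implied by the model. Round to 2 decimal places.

$11.39

Two-stage DDM. Project D₁…D_5 at 0.116, terminal growth 0.032, discount at r = 0.1186.
D_1 = 0.7589
D_2 = 0.8469
D_3 = 0.9452
D_4 = 1.0548
D_5 = 1.1771
Terminal value at t=5: TV = D_6/(r−g) = 1.2148/(0.1186−0.032) = 14.0279
P₀ = 0.7589/(1+0.1186)^1 + 0.8469/(1+0.1186)^2 + 0.9452/(1+0.1186)^3 + 1.0548/(1+0.1186)^4 + 1.1771/(1+0.1186)^5 + 14.0279/(1+0.1186)^5 = 11.3861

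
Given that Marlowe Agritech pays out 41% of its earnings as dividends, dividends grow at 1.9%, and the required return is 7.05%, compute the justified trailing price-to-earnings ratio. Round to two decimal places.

8.11

Justified trailing P/E = b(1+g)/(r−g) = 0.41×(1+0.019)/(0.0705−0.019) = 8.1124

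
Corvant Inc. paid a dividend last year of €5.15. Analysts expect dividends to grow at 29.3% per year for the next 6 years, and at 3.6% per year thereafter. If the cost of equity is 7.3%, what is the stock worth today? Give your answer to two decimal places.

Two-stage DDM. Project D₁…D_6 at 0.293, terminal growth 0.036, discount at r = 0.073.
D_1 = 6.6589
D_2 = 8.6100
D_3 = 11.1328
D_4 = 14.3947
D_5 = 18.6123
D_6 = 24.0657
Terminal value at t=6: TV = D_7/(r−g) = 24.9321/(0.073−0.036) = 673.8394
P₀ = 6.6589/(1+0.073)^1 + 8.6100/(1+0.073)^2 + 11.1328/(1+0.073)^3 + 14.3947/(1+0.073)^4 + 18.6123/(1+0.073)^5 + 24.0657/(1+0.073)^6 + 673.8394/(1+0.073)^6 = 503.9377

€503.94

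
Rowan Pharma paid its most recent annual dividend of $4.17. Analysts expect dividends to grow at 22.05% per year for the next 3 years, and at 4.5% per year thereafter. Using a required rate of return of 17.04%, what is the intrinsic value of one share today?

Two-stage DDM. Project D₁…D_3 at 0.2205, terminal growth 0.045, discount at r = 0.1704.
D_1 = 5.0895
D_2 = 6.2117
D_3 = 7.5814
Terminal value at t=3: TV = D_4/(r−g) = 7.9226/(0.1704−0.045) = 63.1783
P₀ = 5.0895/(1+0.1704)^1 + 6.2117/(1+0.1704)^2 + 7.5814/(1+0.1704)^3 + 63.1783/(1+0.1704)^3 = 53.0182

$53.02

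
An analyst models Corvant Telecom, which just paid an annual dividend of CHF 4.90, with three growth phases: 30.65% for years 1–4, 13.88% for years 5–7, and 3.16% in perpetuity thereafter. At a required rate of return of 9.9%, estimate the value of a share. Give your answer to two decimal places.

Three-stage DDM. Project D₁…D_7; terminal Gordon value at t=7 with g = 0.0316; discount at r = 0.099.
D_1 = 6.4019
D_2 = 8.3640
D_3 = 10.9276
D_4 = 14.2769
D_5 = 16.2585
D_6 = 18.5152
D_7 = 21.0851
TV_7 = 21.7514/(0.099−0.0316) = 322.7212
P₀ = Σ Dₜ/(1+r)ᵗ + TV_7/(1+r)^7 = 228.9732

CHF 228.97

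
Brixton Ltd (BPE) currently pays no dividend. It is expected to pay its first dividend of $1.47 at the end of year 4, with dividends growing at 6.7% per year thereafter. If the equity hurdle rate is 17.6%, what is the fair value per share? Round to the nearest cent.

$8.29

Deferred-dividend DDM. At t=3 the remaining stream is a growing perpetuity with first payment D_4 = 1.47.
V_3 = D_4/(r−g) = 1.47/(0.176−0.067) = 13.4862
P₀ = V_3/(1+r)^3 = 13.4862/(1+0.176)^3 = 8.2922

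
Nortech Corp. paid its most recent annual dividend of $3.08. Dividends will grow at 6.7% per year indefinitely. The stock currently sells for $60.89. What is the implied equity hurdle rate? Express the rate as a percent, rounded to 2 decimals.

12.10%

Rearranging the constant-growth DDM: r = D₁/P₀ + g.
D₁ = 3.08 × (1 + 0.067) = 3.2864.
r = 3.2864 / 60.89 + 0.067 = 0.05397 + 0.067 = 0.12097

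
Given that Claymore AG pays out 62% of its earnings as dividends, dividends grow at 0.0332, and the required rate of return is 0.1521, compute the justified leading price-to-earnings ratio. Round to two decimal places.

Justified leading P/E = b/(r−g) = 0.62/(0.1521−0.0332) = 5.2145

5.21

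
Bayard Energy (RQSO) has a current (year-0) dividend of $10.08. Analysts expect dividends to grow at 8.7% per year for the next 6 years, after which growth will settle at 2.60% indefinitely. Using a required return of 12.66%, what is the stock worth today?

$136.40

Two-stage DDM. Project D₁…D_6 at 0.087, terminal growth 0.026, discount at r = 0.1266.
D_1 = 10.9570
D_2 = 11.9102
D_3 = 12.9464
D_4 = 14.0727
D_5 = 15.2971
D_6 = 16.6279
Terminal value at t=6: TV = D_7/(r−g) = 17.0602/(0.1266−0.026) = 169.5849
P₀ = 10.9570/(1+0.1266)^1 + 11.9102/(1+0.1266)^2 + 12.9464/(1+0.1266)^3 + 14.0727/(1+0.1266)^4 + 15.2971/(1+0.1266)^5 + 16.6279/(1+0.1266)^6 + 169.5849/(1+0.1266)^6 = 136.4012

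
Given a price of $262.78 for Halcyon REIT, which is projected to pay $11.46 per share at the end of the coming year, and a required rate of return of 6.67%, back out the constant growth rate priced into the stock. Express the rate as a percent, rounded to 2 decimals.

2.31%

From P₀ = D₁/(r − g), the implied growth is g = r − D₁/P₀.
g = 0.0667 − 11.46/262.78 = 0.0667 − 0.04361 = 0.02309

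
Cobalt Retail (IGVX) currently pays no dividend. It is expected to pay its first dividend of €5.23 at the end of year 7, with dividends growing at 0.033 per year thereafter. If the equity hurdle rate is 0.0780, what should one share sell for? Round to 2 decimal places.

Deferred-dividend DDM. At t=6 the remaining stream is a growing perpetuity with first payment D_7 = 5.23.
V_6 = D_7/(r−g) = 5.23/(0.078−0.033) = 116.2222
P₀ = V_6/(1+r)^6 = 116.2222/(1+0.078)^6 = 74.0588

€74.06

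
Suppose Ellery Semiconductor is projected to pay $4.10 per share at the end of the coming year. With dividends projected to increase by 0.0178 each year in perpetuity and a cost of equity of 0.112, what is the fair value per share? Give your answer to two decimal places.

Gordon growth model: P₀ = D₁/(r − g), with D₁ = 4.10 given directly.
P₀ = 4.1000 / (0.112 − 0.0178) = 4.1000 / 0.0942 = 43.5244

$43.52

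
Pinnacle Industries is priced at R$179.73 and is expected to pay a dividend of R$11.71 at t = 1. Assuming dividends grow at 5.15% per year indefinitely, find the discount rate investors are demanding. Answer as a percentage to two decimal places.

Rearranging the constant-growth DDM: r = D₁/P₀ + g.
r = 11.7100 / 179.73 + 0.0515 = 0.06515 + 0.0515 = 0.11665

11.67%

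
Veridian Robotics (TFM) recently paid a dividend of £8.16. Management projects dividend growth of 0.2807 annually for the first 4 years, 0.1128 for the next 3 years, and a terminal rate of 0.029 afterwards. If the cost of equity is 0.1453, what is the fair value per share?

Three-stage DDM. Project D₁…D_7; terminal Gordon value at t=7 with g = 0.029; discount at r = 0.1453.
D_1 = 10.4505
D_2 = 13.3840
D_3 = 17.1409
D_4 = 21.9523
D_5 = 24.4285
D_6 = 27.1840
D_7 = 30.2504
TV_7 = 31.1277/(0.1453−0.029) = 267.6497
P₀ = Σ Dₜ/(1+r)ᵗ + TV_7/(1+r)^7 = 183.1864

£183.19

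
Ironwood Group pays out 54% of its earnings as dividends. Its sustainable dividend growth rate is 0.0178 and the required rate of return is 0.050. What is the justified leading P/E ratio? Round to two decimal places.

16.77

Justified leading P/E = b/(r−g) = 0.54/(0.05−0.0178) = 16.7702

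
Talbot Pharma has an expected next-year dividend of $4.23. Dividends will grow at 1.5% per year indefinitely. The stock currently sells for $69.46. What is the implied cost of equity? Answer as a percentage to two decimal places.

Rearranging the constant-growth DDM: r = D₁/P₀ + g.
r = 4.2300 / 69.46 + 0.015 = 0.06090 + 0.015 = 0.07590

7.59%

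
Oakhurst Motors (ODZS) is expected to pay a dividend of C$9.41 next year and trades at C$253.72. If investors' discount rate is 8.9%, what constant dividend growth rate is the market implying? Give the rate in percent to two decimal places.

From P₀ = D₁/(r − g), the implied growth is g = r − D₁/P₀.
g = 0.089 − 9.41/253.72 = 0.089 − 0.03709 = 0.05191

5.19%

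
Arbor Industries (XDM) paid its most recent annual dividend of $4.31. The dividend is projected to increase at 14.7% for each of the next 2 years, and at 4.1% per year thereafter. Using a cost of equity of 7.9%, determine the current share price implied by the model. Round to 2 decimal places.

$142.87

Two-stage DDM. Project D₁…D_2 at 0.147, terminal growth 0.041, discount at r = 0.079.
D_1 = 4.9436
D_2 = 5.6703
Terminal value at t=2: TV = D_3/(r−g) = 5.9028/(0.079−0.041) = 155.3357
P₀ = 4.9436/(1+0.079)^1 + 5.6703/(1+0.079)^2 + 155.3357/(1+0.079)^2 = 142.8743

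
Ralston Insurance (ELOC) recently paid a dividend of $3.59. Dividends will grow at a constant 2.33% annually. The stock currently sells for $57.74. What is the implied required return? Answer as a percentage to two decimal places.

Rearranging the constant-growth DDM: r = D₁/P₀ + g.
D₁ = 3.59 × (1 + 0.0233) = 3.6736.
r = 3.6736 / 57.74 + 0.0233 = 0.06362 + 0.0233 = 0.08692

8.69%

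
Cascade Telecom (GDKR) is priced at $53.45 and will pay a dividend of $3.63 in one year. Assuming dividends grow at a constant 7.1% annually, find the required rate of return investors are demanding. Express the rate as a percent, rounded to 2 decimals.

Rearranging the constant-growth DDM: r = D₁/P₀ + g.
r = 3.6300 / 53.45 + 0.071 = 0.06791 + 0.071 = 0.13891

13.89%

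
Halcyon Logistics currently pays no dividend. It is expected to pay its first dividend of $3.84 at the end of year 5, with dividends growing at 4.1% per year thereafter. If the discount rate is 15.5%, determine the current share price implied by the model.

$18.93

Deferred-dividend DDM. At t=4 the remaining stream is a growing perpetuity with first payment D_5 = 3.84.
V_4 = D_5/(r−g) = 3.84/(0.155−0.041) = 33.6842
P₀ = V_4/(1+r)^4 = 33.6842/(1+0.155)^4 = 18.9277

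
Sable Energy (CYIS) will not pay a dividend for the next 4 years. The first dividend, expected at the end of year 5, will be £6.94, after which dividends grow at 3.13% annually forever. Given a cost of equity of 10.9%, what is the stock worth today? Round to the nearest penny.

Deferred-dividend DDM. At t=4 the remaining stream is a growing perpetuity with first payment D_5 = 6.94.
V_4 = D_5/(r−g) = 6.94/(0.109−0.0313) = 89.3179
P₀ = V_4/(1+r)^4 = 89.3179/(1+0.109)^4 = 59.0490

£59.05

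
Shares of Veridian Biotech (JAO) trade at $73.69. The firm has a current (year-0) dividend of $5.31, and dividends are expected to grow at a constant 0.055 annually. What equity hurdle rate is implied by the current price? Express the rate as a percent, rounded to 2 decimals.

Rearranging the constant-growth DDM: r = D₁/P₀ + g.
D₁ = 5.31 × (1 + 0.055) = 5.6020.
r = 5.6020 / 73.69 + 0.055 = 0.07602 + 0.055 = 0.13102

13.10%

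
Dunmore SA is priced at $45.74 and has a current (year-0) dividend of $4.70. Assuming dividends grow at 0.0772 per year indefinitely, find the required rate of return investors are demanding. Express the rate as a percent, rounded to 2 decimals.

18.79%

Rearranging the constant-growth DDM: r = D₁/P₀ + g.
D₁ = 4.70 × (1 + 0.0772) = 5.0628.
r = 5.0628 / 45.74 + 0.0772 = 0.11069 + 0.0772 = 0.18789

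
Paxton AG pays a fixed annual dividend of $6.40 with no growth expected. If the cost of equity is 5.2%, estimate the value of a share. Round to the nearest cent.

Zero-growth DDM (perpetuity): P₀ = D/r = 6.40 / 0.052 = 123.0769

$123.08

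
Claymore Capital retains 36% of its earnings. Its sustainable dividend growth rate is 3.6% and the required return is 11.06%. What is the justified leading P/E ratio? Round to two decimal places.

8.58

Payout ratio b = 1 − 0.36 = 0.64.
Justified leading P/E = b/(r−g) = 0.64/(0.1106−0.036) = 8.5791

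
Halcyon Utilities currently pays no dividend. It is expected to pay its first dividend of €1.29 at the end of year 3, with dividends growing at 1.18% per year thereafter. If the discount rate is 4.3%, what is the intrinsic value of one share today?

Deferred-dividend DDM. At t=2 the remaining stream is a growing perpetuity with first payment D_3 = 1.29.
V_2 = D_3/(r−g) = 1.29/(0.043−0.0118) = 41.3462
P₀ = V_2/(1+r)^2 = 41.3462/(1+0.043)^2 = 38.0073

€38.01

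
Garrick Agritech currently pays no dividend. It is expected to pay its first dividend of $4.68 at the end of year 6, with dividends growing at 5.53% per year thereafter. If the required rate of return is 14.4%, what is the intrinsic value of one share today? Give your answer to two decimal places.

$26.93

Deferred-dividend DDM. At t=5 the remaining stream is a growing perpetuity with first payment D_6 = 4.68.
V_5 = D_6/(r−g) = 4.68/(0.144−0.0553) = 52.7621
P₀ = V_5/(1+r)^5 = 52.7621/(1+0.144)^5 = 26.9273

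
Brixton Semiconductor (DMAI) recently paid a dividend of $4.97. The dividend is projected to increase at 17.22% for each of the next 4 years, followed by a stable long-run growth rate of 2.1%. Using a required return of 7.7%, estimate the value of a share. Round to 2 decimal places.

$151.84

Two-stage DDM. Project D₁…D_4 at 0.1722, terminal growth 0.021, discount at r = 0.077.
D_1 = 5.8258
D_2 = 6.8290
D_3 = 8.0050
D_4 = 9.3835
Terminal value at t=4: TV = D_5/(r−g) = 9.5805/(0.077−0.021) = 171.0807
P₀ = 5.8258/(1+0.077)^1 + 6.8290/(1+0.077)^2 + 8.0050/(1+0.077)^3 + 9.3835/(1+0.077)^4 + 171.0807/(1+0.077)^4 = 151.8353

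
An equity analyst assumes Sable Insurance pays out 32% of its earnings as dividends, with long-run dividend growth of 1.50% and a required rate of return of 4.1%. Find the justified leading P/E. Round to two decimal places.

12.31

Justified leading P/E = b/(r−g) = 0.32/(0.041−0.015) = 12.3077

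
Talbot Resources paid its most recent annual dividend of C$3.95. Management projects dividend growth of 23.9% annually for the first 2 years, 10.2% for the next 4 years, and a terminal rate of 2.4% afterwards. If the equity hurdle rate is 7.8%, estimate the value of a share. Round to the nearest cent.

C$139.88

Three-stage DDM. Project D₁…D_6; terminal Gordon value at t=6 with g = 0.024; discount at r = 0.078.
D_1 = 4.8941
D_2 = 6.0637
D_3 = 6.6822
D_4 = 7.3638
D_5 = 8.1149
D_6 = 8.9426
TV_6 = 9.1573/(0.078−0.024) = 169.5791
P₀ = Σ Dₜ/(1+r)ᵗ + TV_6/(1+r)^6 = 139.8764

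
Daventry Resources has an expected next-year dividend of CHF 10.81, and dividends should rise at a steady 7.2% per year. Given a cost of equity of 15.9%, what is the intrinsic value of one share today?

Gordon growth model: P₀ = D₁/(r − g), with D₁ = 10.81 given directly.
P₀ = 10.8100 / (0.159 − 0.072) = 10.8100 / 0.087 = 124.2529

CHF 124.25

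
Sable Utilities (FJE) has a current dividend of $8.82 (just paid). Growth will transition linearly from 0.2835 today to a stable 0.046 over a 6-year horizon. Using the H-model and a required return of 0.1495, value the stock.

$149.85

H-model: P₀ = D₀[(1+g_L) + H(g_S−g_L)]/(r−g_L), with H = 6/2 = 3.
P₀ = 8.82 × [(1+0.046) + 3×(0.2835−0.046)] / (0.1495−0.046)
   = 8.82 × 1.7585 / 0.1035 = 149.8548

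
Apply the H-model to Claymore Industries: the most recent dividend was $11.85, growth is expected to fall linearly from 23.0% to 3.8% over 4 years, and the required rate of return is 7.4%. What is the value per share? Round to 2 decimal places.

H-model: P₀ = D₀[(1+g_L) + H(g_S−g_L)]/(r−g_L), with H = 4/2 = 2.
P₀ = 11.85 × [(1+0.038) + 2×(0.23−0.038)] / (0.074−0.038)
   = 11.85 × 1.4220 / 0.036 = 468.0750

$468.07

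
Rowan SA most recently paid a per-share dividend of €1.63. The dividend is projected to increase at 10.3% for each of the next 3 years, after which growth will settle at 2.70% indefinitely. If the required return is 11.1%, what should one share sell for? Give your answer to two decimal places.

Two-stage DDM. Project D₁…D_3 at 0.103, terminal growth 0.027, discount at r = 0.111.
D_1 = 1.7979
D_2 = 1.9831
D_3 = 2.1873
Terminal value at t=3: TV = D_4/(r−g) = 2.2464/(0.111−0.027) = 26.7427
P₀ = 1.7979/(1+0.111)^1 + 1.9831/(1+0.111)^2 + 2.1873/(1+0.111)^3 + 26.7427/(1+0.111)^3 = 24.3212

€24.32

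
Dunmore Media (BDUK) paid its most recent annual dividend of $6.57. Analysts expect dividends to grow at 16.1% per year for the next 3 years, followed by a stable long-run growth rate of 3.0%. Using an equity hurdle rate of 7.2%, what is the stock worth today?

$227.84

Two-stage DDM. Project D₁…D_3 at 0.161, terminal growth 0.03, discount at r = 0.072.
D_1 = 7.6278
D_2 = 8.8558
D_3 = 10.2816
Terminal value at t=3: TV = D_4/(r−g) = 10.5901/(0.072−0.03) = 252.1448
P₀ = 7.6278/(1+0.072)^1 + 8.8558/(1+0.072)^2 + 10.2816/(1+0.072)^3 + 252.1448/(1+0.072)^3 = 227.8430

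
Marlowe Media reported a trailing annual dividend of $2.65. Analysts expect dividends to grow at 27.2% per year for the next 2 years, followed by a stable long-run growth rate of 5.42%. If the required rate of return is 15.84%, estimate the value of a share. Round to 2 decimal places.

$38.43

Two-stage DDM. Project D₁…D_2 at 0.272, terminal growth 0.0542, discount at r = 0.1584.
D_1 = 3.3708
D_2 = 4.2877
Terminal value at t=2: TV = D_3/(r−g) = 4.5200/(0.1584−0.0542) = 43.3786
P₀ = 3.3708/(1+0.1584)^1 + 4.2877/(1+0.1584)^2 + 43.3786/(1+0.1584)^2 = 38.4316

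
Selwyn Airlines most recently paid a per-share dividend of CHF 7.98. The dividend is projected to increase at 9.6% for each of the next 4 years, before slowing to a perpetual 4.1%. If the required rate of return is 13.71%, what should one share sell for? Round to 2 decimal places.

Two-stage DDM. Project D₁…D_4 at 0.096, terminal growth 0.041, discount at r = 0.1371.
D_1 = 8.7461
D_2 = 9.5857
D_3 = 10.5059
D_4 = 11.5145
Terminal value at t=4: TV = D_5/(r−g) = 11.9866/(0.1371−0.041) = 124.7304
P₀ = 8.7461/(1+0.1371)^1 + 9.5857/(1+0.1371)^2 + 10.5059/(1+0.1371)^3 + 11.5145/(1+0.1371)^4 + 124.7304/(1+0.1371)^4 = 103.7447

CHF 103.74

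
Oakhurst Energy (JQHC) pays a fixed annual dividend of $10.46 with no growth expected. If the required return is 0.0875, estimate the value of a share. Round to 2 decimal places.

Zero-growth DDM (perpetuity): P₀ = D/r = 10.46 / 0.0875 = 119.5429

$119.54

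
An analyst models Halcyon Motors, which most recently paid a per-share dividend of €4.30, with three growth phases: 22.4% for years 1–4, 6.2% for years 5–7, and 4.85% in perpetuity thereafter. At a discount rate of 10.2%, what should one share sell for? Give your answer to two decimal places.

€155.55

Three-stage DDM. Project D₁…D_7; terminal Gordon value at t=7 with g = 0.0485; discount at r = 0.102.
D_1 = 5.2632
D_2 = 6.4422
D_3 = 7.8852
D_4 = 9.6515
D_5 = 10.2499
D_6 = 10.8854
D_7 = 11.5603
TV_7 = 12.1209/(0.102−0.0485) = 226.5595
P₀ = Σ Dₜ/(1+r)ᵗ + TV_7/(1+r)^7 = 155.5512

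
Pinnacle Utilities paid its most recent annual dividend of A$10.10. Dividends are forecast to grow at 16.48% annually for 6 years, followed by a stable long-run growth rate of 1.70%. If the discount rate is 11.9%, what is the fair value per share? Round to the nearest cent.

Two-stage DDM. Project D₁…D_6 at 0.1648, terminal growth 0.017, discount at r = 0.119.
D_1 = 11.7645
D_2 = 13.7033
D_3 = 15.9616
D_4 = 18.5920
D_5 = 21.6560
D_6 = 25.2249
Terminal value at t=6: TV = D_7/(r−g) = 25.6537/(0.119−0.017) = 251.5071
P₀ = 11.7645/(1+0.119)^1 + 13.7033/(1+0.119)^2 + 15.9616/(1+0.119)^3 + 18.5920/(1+0.119)^4 + 21.6560/(1+0.119)^5 + 25.2249/(1+0.119)^6 + 251.5071/(1+0.119)^6 = 198.0043

A$198.00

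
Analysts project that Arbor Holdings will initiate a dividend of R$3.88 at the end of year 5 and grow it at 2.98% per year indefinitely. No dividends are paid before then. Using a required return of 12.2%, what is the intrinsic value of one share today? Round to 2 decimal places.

R$26.55

Deferred-dividend DDM. At t=4 the remaining stream is a growing perpetuity with first payment D_5 = 3.88.
V_4 = D_5/(r−g) = 3.88/(0.122−0.0298) = 42.0824
P₀ = V_4/(1+r)^4 = 42.0824/(1+0.122)^4 = 26.5540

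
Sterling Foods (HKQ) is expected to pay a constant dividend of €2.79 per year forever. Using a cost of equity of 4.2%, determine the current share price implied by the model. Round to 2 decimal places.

Zero-growth DDM (perpetuity): P₀ = D/r = 2.79 / 0.042 = 66.4286

€66.43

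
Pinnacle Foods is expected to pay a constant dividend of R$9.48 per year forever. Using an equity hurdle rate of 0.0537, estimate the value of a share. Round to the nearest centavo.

R$176.54

Zero-growth DDM (perpetuity): P₀ = D/r = 9.48 / 0.0537 = 176.5363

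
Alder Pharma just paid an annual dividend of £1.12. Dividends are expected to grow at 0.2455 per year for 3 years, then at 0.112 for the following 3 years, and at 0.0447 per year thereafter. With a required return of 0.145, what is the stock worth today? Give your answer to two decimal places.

£21.82

Three-stage DDM. Project D₁…D_6; terminal Gordon value at t=6 with g = 0.0447; discount at r = 0.145.
D_1 = 1.3950
D_2 = 1.7374
D_3 = 2.1640
D_4 = 2.4063
D_5 = 2.6758
D_6 = 2.9755
TV_6 = 3.1085/(0.145−0.0447) = 30.9923
P₀ = Σ Dₜ/(1+r)ᵗ + TV_6/(1+r)^6 = 21.8190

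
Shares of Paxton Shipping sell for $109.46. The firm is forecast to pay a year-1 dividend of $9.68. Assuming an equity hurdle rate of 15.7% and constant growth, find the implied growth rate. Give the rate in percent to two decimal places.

From P₀ = D₁/(r − g), the implied growth is g = r − D₁/P₀.
g = 0.157 − 9.68/109.46 = 0.157 − 0.08843 = 0.06857

6.86%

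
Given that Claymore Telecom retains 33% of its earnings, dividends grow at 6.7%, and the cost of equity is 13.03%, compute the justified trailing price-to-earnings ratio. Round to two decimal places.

11.29

Payout ratio b = 1 − 0.33 = 0.67.
Justified trailing P/E = b(1+g)/(r−g) = 0.67×(1+0.067)/(0.1303−0.067) = 11.2937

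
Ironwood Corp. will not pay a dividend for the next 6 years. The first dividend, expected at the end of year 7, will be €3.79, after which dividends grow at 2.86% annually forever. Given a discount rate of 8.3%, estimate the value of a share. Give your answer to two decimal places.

€43.18

Deferred-dividend DDM. At t=6 the remaining stream is a growing perpetuity with first payment D_7 = 3.79.
V_6 = D_7/(r−g) = 3.79/(0.083−0.0286) = 69.6691
P₀ = V_6/(1+r)^6 = 69.6691/(1+0.083)^6 = 43.1787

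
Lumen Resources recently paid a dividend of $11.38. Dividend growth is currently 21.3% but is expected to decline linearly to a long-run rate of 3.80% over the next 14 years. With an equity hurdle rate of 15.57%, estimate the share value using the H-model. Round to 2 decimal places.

H-model: P₀ = D₀[(1+g_L) + H(g_S−g_L)]/(r−g_L), with H = 14/2 = 7.
P₀ = 11.38 × [(1+0.038) + 7×(0.213−0.038)] / (0.1557−0.038)
   = 11.38 × 2.2630 / 0.1177 = 218.8015

$218.80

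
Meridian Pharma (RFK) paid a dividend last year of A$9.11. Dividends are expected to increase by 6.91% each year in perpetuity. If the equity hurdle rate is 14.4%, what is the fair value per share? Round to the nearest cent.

Gordon growth model: P₀ = D₁/(r − g). D₁ = 9.11 × (1 + 0.0691) = 9.7395.
P₀ = 9.7395 / (0.144 − 0.0691) = 9.7395 / 0.0749 = 130.0334

A$130.03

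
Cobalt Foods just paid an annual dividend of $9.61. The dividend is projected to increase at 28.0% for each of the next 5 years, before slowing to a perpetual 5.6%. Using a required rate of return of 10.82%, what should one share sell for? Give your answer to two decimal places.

Two-stage DDM. Project D₁…D_5 at 0.28, terminal growth 0.056, discount at r = 0.1082.
D_1 = 12.3008
D_2 = 15.7450
D_3 = 20.1536
D_4 = 25.7966
D_5 = 33.0197
Terminal value at t=5: TV = D_6/(r−g) = 34.8688/(0.1082−0.056) = 667.9849
P₀ = 12.3008/(1+0.1082)^1 + 15.7450/(1+0.1082)^2 + 20.1536/(1+0.1082)^3 + 25.7966/(1+0.1082)^4 + 33.0197/(1+0.1082)^5 + 667.9849/(1+0.1082)^5 = 475.2338

$475.23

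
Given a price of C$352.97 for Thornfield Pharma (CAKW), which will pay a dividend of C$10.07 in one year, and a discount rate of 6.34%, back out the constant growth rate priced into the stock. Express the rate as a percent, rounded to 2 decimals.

3.49%

From P₀ = D₁/(r − g), the implied growth is g = r − D₁/P₀.
g = 0.0634 − 10.07/352.97 = 0.0634 − 0.02853 = 0.03487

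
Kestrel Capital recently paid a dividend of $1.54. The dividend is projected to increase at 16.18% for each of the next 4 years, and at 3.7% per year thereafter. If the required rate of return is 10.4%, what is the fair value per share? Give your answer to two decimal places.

$36.24

Two-stage DDM. Project D₁…D_4 at 0.1618, terminal growth 0.037, discount at r = 0.104.
D_1 = 1.7892
D_2 = 2.0787
D_3 = 2.4150
D_4 = 2.8057
Terminal value at t=4: TV = D_5/(r−g) = 2.9095/(0.104−0.037) = 43.4260
P₀ = 1.7892/(1+0.104)^1 + 2.0787/(1+0.104)^2 + 2.4150/(1+0.104)^3 + 2.8057/(1+0.104)^4 + 43.4260/(1+0.104)^4 = 36.2426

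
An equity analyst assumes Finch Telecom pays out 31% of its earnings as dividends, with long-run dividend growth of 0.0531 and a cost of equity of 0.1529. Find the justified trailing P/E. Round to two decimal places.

3.27

Justified trailing P/E = b(1+g)/(r−g) = 0.31×(1+0.0531)/(0.1529−0.0531) = 3.2712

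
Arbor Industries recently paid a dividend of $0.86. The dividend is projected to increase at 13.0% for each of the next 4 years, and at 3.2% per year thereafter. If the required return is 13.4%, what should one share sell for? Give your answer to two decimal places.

Two-stage DDM. Project D₁…D_4 at 0.13, terminal growth 0.032, discount at r = 0.134.
D_1 = 0.9718
D_2 = 1.0981
D_3 = 1.2409
D_4 = 1.4022
Terminal value at t=4: TV = D_5/(r−g) = 1.4471/(0.134−0.032) = 14.1870
P₀ = 0.9718/(1+0.134)^1 + 1.0981/(1+0.134)^2 + 1.2409/(1+0.134)^3 + 1.4022/(1+0.134)^4 + 14.1870/(1+0.134)^4 = 11.9888

$11.99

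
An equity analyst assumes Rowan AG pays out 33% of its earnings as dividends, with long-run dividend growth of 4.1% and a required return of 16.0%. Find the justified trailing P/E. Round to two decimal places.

Justified trailing P/E = b(1+g)/(r−g) = 0.33×(1+0.041)/(0.16−0.041) = 2.8868

2.89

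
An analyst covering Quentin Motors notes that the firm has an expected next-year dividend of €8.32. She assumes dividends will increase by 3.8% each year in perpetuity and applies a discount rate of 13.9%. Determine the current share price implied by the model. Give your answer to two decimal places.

€82.38

Gordon growth model: P₀ = D₁/(r − g), with D₁ = 8.32 given directly.
P₀ = 8.3200 / (0.139 − 0.038) = 8.3200 / 0.101 = 82.3762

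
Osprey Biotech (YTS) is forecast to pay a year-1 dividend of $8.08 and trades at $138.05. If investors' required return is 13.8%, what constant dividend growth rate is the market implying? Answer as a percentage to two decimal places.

From P₀ = D₁/(r − g), the implied growth is g = r − D₁/P₀.
g = 0.138 − 8.08/138.05 = 0.138 − 0.05853 = 0.07947

7.95%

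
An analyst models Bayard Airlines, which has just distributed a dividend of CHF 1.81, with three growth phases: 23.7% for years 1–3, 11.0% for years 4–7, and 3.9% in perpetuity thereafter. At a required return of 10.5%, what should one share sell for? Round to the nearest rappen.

CHF 57.81

Three-stage DDM. Project D₁…D_7; terminal Gordon value at t=7 with g = 0.039; discount at r = 0.105.
D_1 = 2.2390
D_2 = 2.7696
D_3 = 3.4260
D_4 = 3.8029
D_5 = 4.2212
D_6 = 4.6855
D_7 = 5.2009
TV_7 = 5.4037/(0.105−0.039) = 81.8750
P₀ = Σ Dₜ/(1+r)ᵗ + TV_7/(1+r)^7 = 57.8080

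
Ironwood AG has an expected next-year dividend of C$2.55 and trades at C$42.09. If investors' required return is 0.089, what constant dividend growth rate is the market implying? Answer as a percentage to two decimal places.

From P₀ = D₁/(r − g), the implied growth is g = r − D₁/P₀.
g = 0.089 − 2.55/42.09 = 0.089 − 0.06058 = 0.02842

2.84%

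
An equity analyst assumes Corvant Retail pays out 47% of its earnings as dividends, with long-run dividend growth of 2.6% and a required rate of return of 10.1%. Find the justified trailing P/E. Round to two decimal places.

Justified trailing P/E = b(1+g)/(r−g) = 0.47×(1+0.026)/(0.101−0.026) = 6.4296

6.43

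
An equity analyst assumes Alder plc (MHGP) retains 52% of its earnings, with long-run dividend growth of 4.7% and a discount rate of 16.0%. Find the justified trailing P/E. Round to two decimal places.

Payout ratio b = 1 − 0.52 = 0.48.
Justified trailing P/E = b(1+g)/(r−g) = 0.48×(1+0.047)/(0.16−0.047) = 4.4474

4.45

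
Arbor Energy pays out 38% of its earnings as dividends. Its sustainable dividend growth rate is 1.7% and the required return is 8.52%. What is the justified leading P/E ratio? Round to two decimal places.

Justified leading P/E = b/(r−g) = 0.38/(0.0852−0.017) = 5.5718

5.57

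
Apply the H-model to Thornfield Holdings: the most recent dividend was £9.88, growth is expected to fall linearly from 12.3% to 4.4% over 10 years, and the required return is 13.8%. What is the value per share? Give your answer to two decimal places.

£151.25

H-model: P₀ = D₀[(1+g_L) + H(g_S−g_L)]/(r−g_L), with H = 10/2 = 5.
P₀ = 9.88 × [(1+0.044) + 5×(0.123−0.044)] / (0.138−0.044)
   = 9.88 × 1.4390 / 0.094 = 151.2481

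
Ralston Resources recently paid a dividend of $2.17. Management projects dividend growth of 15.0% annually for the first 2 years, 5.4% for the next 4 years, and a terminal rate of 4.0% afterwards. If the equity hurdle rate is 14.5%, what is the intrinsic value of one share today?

Three-stage DDM. Project D₁…D_6; terminal Gordon value at t=6 with g = 0.04; discount at r = 0.145.
D_1 = 2.4955
D_2 = 2.8698
D_3 = 3.0248
D_4 = 3.1881
D_5 = 3.3603
D_6 = 3.5417
TV_6 = 3.6834/(0.145−0.04) = 35.0802
P₀ = Σ Dₜ/(1+r)ᵗ + TV_6/(1+r)^6 = 27.0854

$27.09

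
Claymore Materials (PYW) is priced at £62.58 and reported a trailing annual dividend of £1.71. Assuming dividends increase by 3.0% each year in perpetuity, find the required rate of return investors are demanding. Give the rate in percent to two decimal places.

5.81%

Rearranging the constant-growth DDM: r = D₁/P₀ + g.
D₁ = 1.71 × (1 + 0.03) = 1.7613.
r = 1.7613 / 62.58 + 0.03 = 0.02814 + 0.03 = 0.05814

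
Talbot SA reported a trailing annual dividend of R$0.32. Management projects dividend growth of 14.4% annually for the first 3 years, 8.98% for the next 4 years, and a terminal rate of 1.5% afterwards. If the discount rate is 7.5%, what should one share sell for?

Three-stage DDM. Project D₁…D_7; terminal Gordon value at t=7 with g = 0.015; discount at r = 0.075.
D_1 = 0.3661
D_2 = 0.4188
D_3 = 0.4791
D_4 = 0.5221
D_5 = 0.5690
D_6 = 0.6201
D_7 = 0.6758
TV_7 = 0.6859/(0.075−0.015) = 11.4322
P₀ = Σ Dₜ/(1+r)ᵗ + TV_7/(1+r)^7 = 9.5759

R$9.58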